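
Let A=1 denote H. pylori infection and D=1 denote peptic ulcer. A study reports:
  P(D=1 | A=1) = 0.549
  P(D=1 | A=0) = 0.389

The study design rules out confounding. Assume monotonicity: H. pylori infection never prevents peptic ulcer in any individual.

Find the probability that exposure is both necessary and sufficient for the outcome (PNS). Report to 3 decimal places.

PNS ≈ 0.160

Let p₁ = 0.549, p₀ = 0.389.
Under exogeneity and monotonicity, PNS = p₁ − p₀.
PNS = 0.549 − 0.389 = 0.16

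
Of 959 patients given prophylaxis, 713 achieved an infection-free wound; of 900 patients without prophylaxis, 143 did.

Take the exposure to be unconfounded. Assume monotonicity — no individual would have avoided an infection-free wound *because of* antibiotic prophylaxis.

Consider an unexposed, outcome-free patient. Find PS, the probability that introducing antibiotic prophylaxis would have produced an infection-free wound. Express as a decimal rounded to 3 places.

p₁ = P(outcome | exposed) = 713/959 = 0.74348
p₀ = P(outcome | unexposed) = 143/900 = 0.15889
Under exogeneity and monotonicity, PS = (p₁ − p₀) / (1 − p₀).
PS = (0.74348 − 0.15889) / (1 − 0.15889) = 0.58459 / 0.84111 ≈ 0.6950

PS ≈ 0.695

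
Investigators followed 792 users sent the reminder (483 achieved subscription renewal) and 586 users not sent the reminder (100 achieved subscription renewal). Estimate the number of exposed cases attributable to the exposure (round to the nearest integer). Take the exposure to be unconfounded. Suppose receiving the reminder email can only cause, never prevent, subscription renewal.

p₁ = P(outcome | exposed) = 483/792 = 0.60985
p₀ = P(outcome | unexposed) = 100/586 = 0.17065
PN = (p₁ − p₀)/p₁ = (0.60985 − 0.17065) / 0.60985 ≈ 0.72018.
Attributable cases ≈ PN × (exposed cases) = 0.72018 × 483 ≈ 347.85.

about 348 cases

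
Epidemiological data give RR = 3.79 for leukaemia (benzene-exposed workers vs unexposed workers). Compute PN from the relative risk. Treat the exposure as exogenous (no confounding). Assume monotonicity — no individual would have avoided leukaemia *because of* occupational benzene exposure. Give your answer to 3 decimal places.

PN ≈ 0.736

Under exogeneity and monotonicity, PN = (RR − 1) / RR = 1 − 1/RR.
PN = (3.79 − 1) / 3.79 = 2.79 / 3.79 ≈ 0.7361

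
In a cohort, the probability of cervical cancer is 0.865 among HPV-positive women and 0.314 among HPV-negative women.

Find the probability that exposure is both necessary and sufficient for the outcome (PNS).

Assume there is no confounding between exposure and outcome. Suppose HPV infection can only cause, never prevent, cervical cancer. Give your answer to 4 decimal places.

Let p₁ = 0.865, p₀ = 0.314.
Under exogeneity and monotonicity, PNS = p₁ − p₀.
PNS = 0.865 − 0.314 = 0.551

PNS ≈ 0.5510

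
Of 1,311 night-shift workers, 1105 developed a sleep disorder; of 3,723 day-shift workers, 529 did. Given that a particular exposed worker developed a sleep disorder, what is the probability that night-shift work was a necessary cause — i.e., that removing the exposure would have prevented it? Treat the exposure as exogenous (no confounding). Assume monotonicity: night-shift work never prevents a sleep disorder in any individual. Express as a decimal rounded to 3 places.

PN ≈ 0.831

p₁ = P(outcome | exposed) = 1105/1311 = 0.84287
p₀ = P(outcome | unexposed) = 529/3723 = 0.14209
Under exogeneity and monotonicity, PN = (p₁ − p₀) / p₁.
PN = (0.84287 − 0.14209) / 0.84287 = 0.70078 / 0.84287 ≈ 0.8314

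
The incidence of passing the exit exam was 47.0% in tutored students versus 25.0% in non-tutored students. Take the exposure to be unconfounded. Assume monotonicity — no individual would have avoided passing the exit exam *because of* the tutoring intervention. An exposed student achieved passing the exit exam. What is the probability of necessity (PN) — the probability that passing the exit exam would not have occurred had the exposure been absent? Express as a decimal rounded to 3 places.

PN ≈ 0.468

p₁ = 0.47, p₀ = 0.25.
Under exogeneity and monotonicity, PN = (p₁ − p₀) / p₁.
PN = (0.47 − 0.25) / 0.47 = 0.22 / 0.47 ≈ 0.4681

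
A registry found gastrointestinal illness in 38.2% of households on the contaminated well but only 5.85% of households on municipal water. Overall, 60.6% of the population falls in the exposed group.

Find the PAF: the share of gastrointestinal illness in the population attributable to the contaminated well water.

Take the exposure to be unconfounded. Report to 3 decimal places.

p₁ = 0.382, p₀ = 0.0585.
Overall risk P(Y=1) = π·p₁ + (1−π)·p₀ = 0.606×0.382 + 0.394×0.0585 = 0.25454.
Under exogeneity, PAF = [P(Y=1) − p₀] / P(Y=1).
PAF = (0.25454 − 0.0585) / 0.25454 ≈ 0.7702

PAF ≈ 0.770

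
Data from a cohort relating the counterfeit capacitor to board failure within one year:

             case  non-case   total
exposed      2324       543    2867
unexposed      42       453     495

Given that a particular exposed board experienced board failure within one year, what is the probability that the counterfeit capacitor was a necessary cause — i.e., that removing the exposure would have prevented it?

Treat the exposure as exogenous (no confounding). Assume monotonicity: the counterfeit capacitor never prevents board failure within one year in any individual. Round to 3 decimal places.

PN ≈ 0.895

p₁ = P(outcome | exposed) = 2324/2867 = 0.8106
p₀ = P(outcome | unexposed) = 42/495 = 0.084848
Under exogeneity and monotonicity, PN = (p₁ − p₀)/p₁.
PN = (0.8106 − 0.084848) / 0.8106 ≈ 0.8953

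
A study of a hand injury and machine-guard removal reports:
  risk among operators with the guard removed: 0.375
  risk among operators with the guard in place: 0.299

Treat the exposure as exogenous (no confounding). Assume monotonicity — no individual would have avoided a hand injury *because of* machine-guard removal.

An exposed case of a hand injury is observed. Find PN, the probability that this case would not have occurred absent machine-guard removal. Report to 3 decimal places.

Let p₁ = 0.375, p₀ = 0.299.
Under exogeneity and monotonicity, PN = (p₁ − p₀) / p₁.
PN = (0.375 − 0.299) / 0.375 = 0.076 / 0.375 ≈ 0.2027

PN ≈ 0.203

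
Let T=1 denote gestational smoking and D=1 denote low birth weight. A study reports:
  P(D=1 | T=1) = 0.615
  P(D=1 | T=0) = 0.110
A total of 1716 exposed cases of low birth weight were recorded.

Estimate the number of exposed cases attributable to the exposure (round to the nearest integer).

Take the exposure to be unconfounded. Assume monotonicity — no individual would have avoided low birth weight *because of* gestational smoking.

Let p₁ = 0.615, p₀ = 0.11.
PN = (p₁ − p₀)/p₁ = (0.615 − 0.11) / 0.615 ≈ 0.82114.
Attributable cases ≈ PN × (exposed cases) = 0.82114 × 1716 ≈ 1409.07.

about 1409 cases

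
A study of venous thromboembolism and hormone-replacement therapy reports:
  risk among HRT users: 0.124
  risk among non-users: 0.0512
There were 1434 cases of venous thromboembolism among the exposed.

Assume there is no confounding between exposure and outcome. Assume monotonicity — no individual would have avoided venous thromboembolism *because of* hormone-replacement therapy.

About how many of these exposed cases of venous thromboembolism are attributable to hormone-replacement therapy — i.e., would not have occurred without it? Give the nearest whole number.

Let p₁ = 0.124, p₀ = 0.0512.
PN = (p₁ − p₀)/p₁ = (0.124 − 0.0512) / 0.124 ≈ 0.58710.
Attributable cases ≈ PN × (exposed cases) = 0.58710 × 1434 ≈ 841.90.

about 842 cases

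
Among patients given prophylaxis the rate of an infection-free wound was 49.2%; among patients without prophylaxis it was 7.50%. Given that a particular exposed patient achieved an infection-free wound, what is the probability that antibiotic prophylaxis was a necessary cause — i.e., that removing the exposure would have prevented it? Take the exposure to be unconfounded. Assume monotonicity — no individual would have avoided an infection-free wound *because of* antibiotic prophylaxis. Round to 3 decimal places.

p₁ = 0.492, p₀ = 0.075.
Under exogeneity and monotonicity, PN = (p₁ − p₀) / p₁.
PN = (0.492 − 0.075) / 0.492 = 0.417 / 0.492 ≈ 0.8476

PN ≈ 0.848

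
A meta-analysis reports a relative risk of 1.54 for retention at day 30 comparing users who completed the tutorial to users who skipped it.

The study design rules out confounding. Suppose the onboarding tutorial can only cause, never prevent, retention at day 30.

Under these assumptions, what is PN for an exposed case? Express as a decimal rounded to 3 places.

PN ≈ 0.351

Under exogeneity and monotonicity, PN = (RR − 1) / RR = 1 − 1/RR.
PN = (1.54 − 1) / 1.54 = 0.54 / 1.54 ≈ 0.3506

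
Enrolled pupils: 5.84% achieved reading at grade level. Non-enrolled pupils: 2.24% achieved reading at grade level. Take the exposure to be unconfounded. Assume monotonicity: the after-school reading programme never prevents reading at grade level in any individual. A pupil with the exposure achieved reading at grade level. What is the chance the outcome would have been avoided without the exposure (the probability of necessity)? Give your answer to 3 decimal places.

PN ≈ 0.616

p₁ = 0.0584, p₀ = 0.0224.
Under exogeneity and monotonicity, PN = (p₁ − p₀) / p₁.
PN = (0.0584 − 0.0224) / 0.0584 = 0.036 / 0.0584 ≈ 0.6164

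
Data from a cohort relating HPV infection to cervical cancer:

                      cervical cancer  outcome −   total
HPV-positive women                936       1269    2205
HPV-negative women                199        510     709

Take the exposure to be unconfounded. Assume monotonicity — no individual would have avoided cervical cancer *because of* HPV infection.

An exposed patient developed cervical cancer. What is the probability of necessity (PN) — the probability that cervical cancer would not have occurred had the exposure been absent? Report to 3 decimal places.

PN ≈ 0.339

p₁ = P(outcome | exposed) = 936/2205 = 0.42449
p₀ = P(outcome | unexposed) = 199/709 = 0.28068
Under exogeneity and monotonicity, PN = (p₁ − p₀)/p₁.
PN = (0.42449 − 0.28068) / 0.42449 ≈ 0.3388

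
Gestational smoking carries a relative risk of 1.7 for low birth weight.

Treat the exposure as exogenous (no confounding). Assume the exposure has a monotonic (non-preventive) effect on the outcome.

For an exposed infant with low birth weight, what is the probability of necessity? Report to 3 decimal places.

PN ≈ 0.412

Under exogeneity and monotonicity, PN = (RR − 1) / RR = 1 − 1/RR.
PN = (1.7 − 1) / 1.7 = 0.7 / 1.7 ≈ 0.4118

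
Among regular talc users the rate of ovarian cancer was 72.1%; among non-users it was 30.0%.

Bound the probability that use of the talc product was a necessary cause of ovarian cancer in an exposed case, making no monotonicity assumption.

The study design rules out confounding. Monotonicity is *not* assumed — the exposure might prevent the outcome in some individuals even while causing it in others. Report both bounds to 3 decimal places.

p₁ = 0.721, p₀ = 0.3.
Under exogeneity alone the bounds on PN are max{0,(p₁−p₀)/p₁} ≤ PN ≤ min{1,(1−p₀)/p₁}.
  lower = (p₁ − p₀)/p₁ = 0.421 / 0.721 ≈ 0.5839
  upper = min{1, (1 − p₀)/p₁} = 0.7 / 0.721 ≈ 0.9709

0.584 ≤ PN ≤ 0.971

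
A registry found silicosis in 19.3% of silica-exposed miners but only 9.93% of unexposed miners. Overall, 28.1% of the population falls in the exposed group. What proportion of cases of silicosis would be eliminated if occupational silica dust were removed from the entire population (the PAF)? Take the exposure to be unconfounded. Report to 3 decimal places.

p₁ = 0.193, p₀ = 0.0993.
Overall risk P(Y=1) = π·p₁ + (1−π)·p₀ = 0.281×0.193 + 0.719×0.0993 = 0.12563.
Under exogeneity, PAF = [P(Y=1) − p₀] / P(Y=1).
PAF = (0.12563 − 0.0993) / 0.12563 ≈ 0.2096

PAF ≈ 0.210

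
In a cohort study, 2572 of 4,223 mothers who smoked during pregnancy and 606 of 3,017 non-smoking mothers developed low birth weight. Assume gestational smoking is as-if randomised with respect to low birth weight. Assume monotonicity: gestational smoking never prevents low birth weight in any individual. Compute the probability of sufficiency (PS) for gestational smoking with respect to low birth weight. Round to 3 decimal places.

p₁ = P(outcome | exposed) = 2572/4223 = 0.60905
p₀ = P(outcome | unexposed) = 606/3017 = 0.20086
Under exogeneity and monotonicity, PS = (p₁ − p₀) / (1 − p₀).
PS = (0.60905 − 0.20086) / (1 − 0.20086) = 0.40818 / 0.79914 ≈ 0.5108

PS ≈ 0.511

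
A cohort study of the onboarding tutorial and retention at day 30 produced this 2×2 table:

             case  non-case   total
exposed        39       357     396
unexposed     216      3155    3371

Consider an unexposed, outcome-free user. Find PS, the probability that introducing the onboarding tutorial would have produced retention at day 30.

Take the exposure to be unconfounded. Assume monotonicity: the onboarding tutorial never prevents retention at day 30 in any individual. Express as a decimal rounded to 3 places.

PS ≈ 0.037

p₁ = P(outcome | exposed) = 39/396 = 0.098485
p₀ = P(outcome | unexposed) = 216/3371 = 0.064076
Under exogeneity and monotonicity, PS = (p₁ − p₀)/(1 − p₀).
PS = (0.098485 − 0.064076) / 0.93592 ≈ 0.0368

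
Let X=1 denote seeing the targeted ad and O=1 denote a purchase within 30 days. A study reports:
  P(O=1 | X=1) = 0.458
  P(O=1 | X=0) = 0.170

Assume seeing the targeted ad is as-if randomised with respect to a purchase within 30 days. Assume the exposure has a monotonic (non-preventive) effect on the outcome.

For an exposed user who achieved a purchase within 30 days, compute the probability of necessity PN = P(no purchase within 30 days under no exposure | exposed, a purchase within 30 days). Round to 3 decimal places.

PN ≈ 0.629

Let p₁ = 0.458, p₀ = 0.17.
Under exogeneity and monotonicity, PN = (p₁ − p₀) / p₁.
PN = (0.458 − 0.17) / 0.458 = 0.288 / 0.458 ≈ 0.6288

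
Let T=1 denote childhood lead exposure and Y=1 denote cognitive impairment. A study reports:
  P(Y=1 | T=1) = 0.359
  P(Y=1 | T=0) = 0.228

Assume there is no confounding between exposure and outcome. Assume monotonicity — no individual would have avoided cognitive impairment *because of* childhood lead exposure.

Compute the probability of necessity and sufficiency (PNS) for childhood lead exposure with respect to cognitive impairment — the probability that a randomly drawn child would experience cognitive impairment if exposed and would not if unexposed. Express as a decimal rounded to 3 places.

PNS ≈ 0.131

Let p₁ = 0.359, p₀ = 0.228.
Under exogeneity and monotonicity, PNS = p₁ − p₀.
PNS = 0.359 − 0.228 = 0.131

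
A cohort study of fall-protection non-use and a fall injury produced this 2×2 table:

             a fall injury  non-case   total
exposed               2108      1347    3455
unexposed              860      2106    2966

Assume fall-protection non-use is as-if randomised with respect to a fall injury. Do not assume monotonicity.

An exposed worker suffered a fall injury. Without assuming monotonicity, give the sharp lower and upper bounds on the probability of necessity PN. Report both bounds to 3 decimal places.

p₁ = P(outcome | exposed) = 2108/3455 = 0.61013
p₀ = P(outcome | unexposed) = 860/2966 = 0.28995
Under exogeneity alone the bounds on PN are max{0,(p₁−p₀)/p₁} ≤ PN ≤ min{1,(1−p₀)/p₁}.
  lower = (p₁ − p₀)/p₁ = 0.32018 / 0.61013 ≈ 0.5248
  upper = min{1, (1 − p₀)/p₁} = 0.71005 / 0.61013 ≈ 1.1638 → capped at 1

0.525 ≤ PN ≤ 1.000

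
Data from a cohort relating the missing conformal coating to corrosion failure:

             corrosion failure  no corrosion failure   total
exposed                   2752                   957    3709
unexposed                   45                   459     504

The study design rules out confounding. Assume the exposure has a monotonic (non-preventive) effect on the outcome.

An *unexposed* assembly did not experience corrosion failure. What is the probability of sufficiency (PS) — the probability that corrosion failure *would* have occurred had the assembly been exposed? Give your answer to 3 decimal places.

PS ≈ 0.717

p₁ = P(outcome | exposed) = 2752/3709 = 0.74198
p₀ = P(outcome | unexposed) = 45/504 = 0.089286
Under exogeneity and monotonicity, PS = (p₁ − p₀)/(1 − p₀).
PS = (0.74198 − 0.089286) / 0.91071 ≈ 0.7167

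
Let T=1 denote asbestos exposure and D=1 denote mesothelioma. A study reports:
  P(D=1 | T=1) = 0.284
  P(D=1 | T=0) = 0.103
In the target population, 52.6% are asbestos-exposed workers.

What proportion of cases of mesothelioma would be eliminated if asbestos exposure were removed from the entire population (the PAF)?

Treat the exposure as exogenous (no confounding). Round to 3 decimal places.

Let p₁ = 0.284, p₀ = 0.103.
Overall risk P(Y=1) = π·p₁ + (1−π)·p₀ = 0.526×0.284 + 0.474×0.103 = 0.19821.
Under exogeneity, PAF = [P(Y=1) − p₀] / P(Y=1).
PAF = (0.19821 − 0.103) / 0.19821 ≈ 0.4803

PAF ≈ 0.480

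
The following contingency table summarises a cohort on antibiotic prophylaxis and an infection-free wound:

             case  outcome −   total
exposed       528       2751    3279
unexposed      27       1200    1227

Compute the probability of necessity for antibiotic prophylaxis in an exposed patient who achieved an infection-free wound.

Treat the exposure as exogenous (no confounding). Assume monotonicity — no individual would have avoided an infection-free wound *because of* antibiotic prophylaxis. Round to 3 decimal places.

p₁ = P(outcome | exposed) = 528/3279 = 0.16102
p₀ = P(outcome | unexposed) = 27/1227 = 0.022005
Under exogeneity and monotonicity, PN = (p₁ − p₀)/p₁.
PN = (0.16102 − 0.022005) / 0.16102 ≈ 0.8633

PN ≈ 0.863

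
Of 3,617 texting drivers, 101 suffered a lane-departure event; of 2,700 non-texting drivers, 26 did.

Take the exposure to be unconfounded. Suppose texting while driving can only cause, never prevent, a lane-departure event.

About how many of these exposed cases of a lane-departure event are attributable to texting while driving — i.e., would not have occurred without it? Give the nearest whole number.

p₁ = P(outcome | exposed) = 101/3617 = 0.027924
p₀ = P(outcome | unexposed) = 26/2700 = 0.0096296
PN = (p₁ − p₀)/p₁ = (0.027924 − 0.0096296) / 0.027924 ≈ 0.65514.
Attributable cases ≈ PN × (exposed cases) = 0.65514 × 101 ≈ 66.17.

about 66 cases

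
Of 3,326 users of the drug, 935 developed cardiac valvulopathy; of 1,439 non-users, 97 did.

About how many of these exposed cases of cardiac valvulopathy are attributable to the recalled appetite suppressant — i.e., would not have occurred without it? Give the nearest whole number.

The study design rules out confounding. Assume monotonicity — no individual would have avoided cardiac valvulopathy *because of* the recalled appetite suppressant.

about 711 cases

p₁ = P(outcome | exposed) = 935/3326 = 0.28112
p₀ = P(outcome | unexposed) = 97/1439 = 0.067408
PN = (p₁ − p₀)/p₁ = (0.28112 − 0.067408) / 0.28112 ≈ 0.76022.
Attributable cases ≈ PN × (exposed cases) = 0.76022 × 935 ≈ 710.80.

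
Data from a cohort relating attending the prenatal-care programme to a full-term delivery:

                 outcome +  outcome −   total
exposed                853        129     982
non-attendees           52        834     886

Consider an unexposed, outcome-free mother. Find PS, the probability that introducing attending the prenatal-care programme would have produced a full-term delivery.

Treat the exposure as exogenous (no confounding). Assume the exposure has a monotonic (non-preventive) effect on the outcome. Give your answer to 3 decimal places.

PS ≈ 0.860

p₁ = P(outcome | exposed) = 853/982 = 0.86864
p₀ = P(outcome | unexposed) = 52/886 = 0.058691
Under exogeneity and monotonicity, PS = (p₁ − p₀)/(1 − p₀).
PS = (0.86864 − 0.058691) / 0.94131 ≈ 0.8604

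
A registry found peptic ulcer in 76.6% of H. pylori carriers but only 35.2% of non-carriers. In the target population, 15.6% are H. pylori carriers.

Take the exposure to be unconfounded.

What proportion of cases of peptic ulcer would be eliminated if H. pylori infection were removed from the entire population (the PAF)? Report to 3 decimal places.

PAF ≈ 0.155

p₁ = 0.766, p₀ = 0.352.
Overall risk P(Y=1) = π·p₁ + (1−π)·p₀ = 0.156×0.766 + 0.844×0.352 = 0.41658.
Under exogeneity, PAF = [P(Y=1) − p₀] / P(Y=1).
PAF = (0.41658 − 0.352) / 0.41658 ≈ 0.1550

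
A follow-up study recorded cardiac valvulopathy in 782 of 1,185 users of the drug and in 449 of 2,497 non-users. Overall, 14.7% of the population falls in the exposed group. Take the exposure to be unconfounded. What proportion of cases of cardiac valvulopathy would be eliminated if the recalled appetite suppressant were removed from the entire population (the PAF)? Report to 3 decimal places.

p₁ = P(outcome | exposed) = 782/1185 = 0.65992
p₀ = P(outcome | unexposed) = 449/2497 = 0.17982
Overall risk P(Y=1) = π·p₁ + (1−π)·p₀ = 0.147×0.65992 + 0.853×0.17982 = 0.25039.
Under exogeneity, PAF = [P(Y=1) − p₀] / P(Y=1).
PAF = (0.25039 − 0.17982) / 0.25039 ≈ 0.2819

PAF ≈ 0.282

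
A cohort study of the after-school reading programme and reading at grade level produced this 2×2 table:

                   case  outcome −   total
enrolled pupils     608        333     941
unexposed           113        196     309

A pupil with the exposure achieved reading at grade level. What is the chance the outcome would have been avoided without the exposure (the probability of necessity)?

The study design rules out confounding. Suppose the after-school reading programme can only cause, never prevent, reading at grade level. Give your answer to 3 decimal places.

p₁ = P(outcome | exposed) = 608/941 = 0.64612
p₀ = P(outcome | unexposed) = 113/309 = 0.3657
Under exogeneity and monotonicity, PN = (p₁ − p₀) / p₁.
PN = (0.64612 − 0.3657) / 0.64612 = 0.28043 / 0.64612 ≈ 0.4340

PN ≈ 0.434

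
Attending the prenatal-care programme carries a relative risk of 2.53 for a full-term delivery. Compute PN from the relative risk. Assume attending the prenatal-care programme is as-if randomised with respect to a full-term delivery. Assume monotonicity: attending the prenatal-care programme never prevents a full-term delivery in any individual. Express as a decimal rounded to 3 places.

Under exogeneity and monotonicity, PN = (RR − 1) / RR = 1 − 1/RR.
PN = (2.53 − 1) / 2.53 = 1.53 / 2.53 ≈ 0.6047

PN ≈ 0.605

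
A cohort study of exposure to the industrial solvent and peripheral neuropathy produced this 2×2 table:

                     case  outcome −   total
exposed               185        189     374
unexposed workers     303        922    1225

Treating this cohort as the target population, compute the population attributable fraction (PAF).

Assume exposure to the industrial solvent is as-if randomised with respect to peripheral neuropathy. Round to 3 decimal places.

PAF ≈ 0.190

p₁ = P(outcome | exposed) = 185/374 = 0.49465
p₀ = P(outcome | unexposed) = 303/1225 = 0.24735
Exposure prevalence π = 374/1599 = 0.2339; overall risk P(Y=1) = 0.30519.
Under exogeneity, PAF = [P(Y=1) − p₀]/P(Y=1).
PAF = (0.30519 − 0.24735) / 0.30519 ≈ 0.1895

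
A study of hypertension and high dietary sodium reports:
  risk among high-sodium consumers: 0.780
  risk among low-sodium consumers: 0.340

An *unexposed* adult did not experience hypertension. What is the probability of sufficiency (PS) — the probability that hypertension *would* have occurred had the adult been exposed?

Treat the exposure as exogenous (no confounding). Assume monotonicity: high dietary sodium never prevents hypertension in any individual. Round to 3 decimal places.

PS ≈ 0.667

Let p₁ = 0.78, p₀ = 0.34.
Under exogeneity and monotonicity, PS = (p₁ − p₀) / (1 − p₀).
PS = (0.78 − 0.34) / (1 − 0.34) = 0.44 / 0.66 ≈ 0.6667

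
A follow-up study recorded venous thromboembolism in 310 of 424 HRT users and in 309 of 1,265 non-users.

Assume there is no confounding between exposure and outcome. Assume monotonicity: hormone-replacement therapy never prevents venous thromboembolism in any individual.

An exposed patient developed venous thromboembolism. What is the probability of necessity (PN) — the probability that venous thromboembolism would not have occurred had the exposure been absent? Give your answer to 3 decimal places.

PN ≈ 0.666

p₁ = P(outcome | exposed) = 310/424 = 0.73113
p₀ = P(outcome | unexposed) = 309/1265 = 0.24427
Under exogeneity and monotonicity, PN = (p₁ − p₀) / p₁.
PN = (0.73113 − 0.24427) / 0.73113 = 0.48686 / 0.73113 ≈ 0.6659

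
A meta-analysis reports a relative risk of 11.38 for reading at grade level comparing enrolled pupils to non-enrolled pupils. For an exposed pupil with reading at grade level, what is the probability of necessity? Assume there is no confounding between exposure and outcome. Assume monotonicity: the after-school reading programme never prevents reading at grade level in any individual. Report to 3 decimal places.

PN ≈ 0.912

Under exogeneity and monotonicity, PN = (RR − 1) / RR = 1 − 1/RR.
PN = (11.38 − 1) / 11.38 = 10.38 / 11.38 ≈ 0.9121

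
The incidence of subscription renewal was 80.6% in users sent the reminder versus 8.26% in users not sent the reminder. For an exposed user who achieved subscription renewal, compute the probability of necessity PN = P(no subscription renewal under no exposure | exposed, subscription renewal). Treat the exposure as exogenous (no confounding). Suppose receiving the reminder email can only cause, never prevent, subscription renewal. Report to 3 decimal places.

PN ≈ 0.898

p₁ = 0.806, p₀ = 0.0826.
Under exogeneity and monotonicity, PN = (p₁ − p₀) / p₁.
PN = (0.806 − 0.0826) / 0.806 = 0.7234 / 0.806 ≈ 0.8975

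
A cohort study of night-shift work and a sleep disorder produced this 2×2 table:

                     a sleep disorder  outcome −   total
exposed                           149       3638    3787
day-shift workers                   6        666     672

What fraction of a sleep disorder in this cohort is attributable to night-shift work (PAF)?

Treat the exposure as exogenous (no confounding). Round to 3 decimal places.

p₁ = P(outcome | exposed) = 149/3787 = 0.039345
p₀ = P(outcome | unexposed) = 6/672 = 0.0089286
Exposure prevalence π = 3787/4459 = 0.84929; overall risk P(Y=1) = 0.034761.
Under exogeneity, PAF = [P(Y=1) − p₀]/P(Y=1).
PAF = (0.034761 − 0.0089286) / 0.034761 ≈ 0.7431

PAF ≈ 0.743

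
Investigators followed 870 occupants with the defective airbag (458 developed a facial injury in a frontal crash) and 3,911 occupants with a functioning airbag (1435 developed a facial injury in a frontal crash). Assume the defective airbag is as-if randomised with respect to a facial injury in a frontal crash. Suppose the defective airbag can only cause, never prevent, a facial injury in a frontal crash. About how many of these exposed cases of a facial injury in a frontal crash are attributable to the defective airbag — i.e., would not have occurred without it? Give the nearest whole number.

about 139 cases

p₁ = P(outcome | exposed) = 458/870 = 0.52644
p₀ = P(outcome | unexposed) = 1435/3911 = 0.36691
PN = (p₁ − p₀)/p₁ = (0.52644 − 0.36691) / 0.52644 ≈ 0.30302.
Attributable cases ≈ PN × (exposed cases) = 0.30302 × 458 ≈ 138.78.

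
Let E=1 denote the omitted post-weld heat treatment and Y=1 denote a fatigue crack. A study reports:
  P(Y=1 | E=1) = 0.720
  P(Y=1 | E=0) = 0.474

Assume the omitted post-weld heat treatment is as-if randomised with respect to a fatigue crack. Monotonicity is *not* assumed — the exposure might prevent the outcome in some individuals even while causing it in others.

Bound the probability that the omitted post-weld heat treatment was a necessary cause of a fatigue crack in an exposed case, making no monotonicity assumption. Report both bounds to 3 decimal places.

0.342 ≤ PN ≤ 0.731

Let p₁ = 0.72, p₀ = 0.474.
Under exogeneity alone the bounds on PN are max{0,(p₁−p₀)/p₁} ≤ PN ≤ min{1,(1−p₀)/p₁}.
  lower = (p₁ − p₀)/p₁ = 0.246 / 0.72 ≈ 0.3417
  upper = min{1, (1 − p₀)/p₁} = 0.526 / 0.72 ≈ 0.7306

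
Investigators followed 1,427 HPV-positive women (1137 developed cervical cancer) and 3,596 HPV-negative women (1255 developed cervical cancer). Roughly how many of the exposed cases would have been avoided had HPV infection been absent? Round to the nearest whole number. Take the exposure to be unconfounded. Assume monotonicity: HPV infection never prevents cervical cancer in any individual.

p₁ = P(outcome | exposed) = 1137/1427 = 0.79678
p₀ = P(outcome | unexposed) = 1255/3596 = 0.349
PN = (p₁ − p₀)/p₁ = (0.79678 − 0.349) / 0.79678 ≈ 0.56199.
Attributable cases ≈ PN × (exposed cases) = 0.56199 × 1137 ≈ 638.98.

about 639 cases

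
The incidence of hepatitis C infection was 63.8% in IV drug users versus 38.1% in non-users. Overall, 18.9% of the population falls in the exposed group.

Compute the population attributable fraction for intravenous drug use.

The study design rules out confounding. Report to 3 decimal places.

p₁ = 0.638, p₀ = 0.381.
Overall risk P(Y=1) = π·p₁ + (1−π)·p₀ = 0.189×0.638 + 0.811×0.381 = 0.42957.
Under exogeneity, PAF = [P(Y=1) − p₀] / P(Y=1).
PAF = (0.42957 − 0.381) / 0.42957 ≈ 0.1131

PAF ≈ 0.113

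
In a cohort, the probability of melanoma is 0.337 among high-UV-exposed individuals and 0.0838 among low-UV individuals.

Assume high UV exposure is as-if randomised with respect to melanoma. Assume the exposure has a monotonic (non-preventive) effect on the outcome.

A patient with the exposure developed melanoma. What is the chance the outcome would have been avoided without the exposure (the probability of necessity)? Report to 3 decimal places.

Let p₁ = 0.337, p₀ = 0.0838.
Under exogeneity and monotonicity, PN = (p₁ − p₀) / p₁.
PN = (0.337 − 0.0838) / 0.337 = 0.2532 / 0.337 ≈ 0.7513

PN ≈ 0.751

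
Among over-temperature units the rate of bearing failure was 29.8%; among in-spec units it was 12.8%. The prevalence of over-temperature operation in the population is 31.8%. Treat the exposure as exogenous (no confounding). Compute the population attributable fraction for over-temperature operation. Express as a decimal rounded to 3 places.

PAF ≈ 0.297

p₁ = 0.298, p₀ = 0.128.
Overall risk P(Y=1) = π·p₁ + (1−π)·p₀ = 0.318×0.298 + 0.682×0.128 = 0.18206.
Under exogeneity, PAF = [P(Y=1) − p₀] / P(Y=1).
PAF = (0.18206 − 0.128) / 0.18206 ≈ 0.2969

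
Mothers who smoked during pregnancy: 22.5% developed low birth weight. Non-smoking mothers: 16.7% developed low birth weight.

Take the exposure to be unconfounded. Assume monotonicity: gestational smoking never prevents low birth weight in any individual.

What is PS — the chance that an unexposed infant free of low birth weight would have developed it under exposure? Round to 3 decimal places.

p₁ = 0.225, p₀ = 0.167.
Under exogeneity and monotonicity, PS = (p₁ − p₀) / (1 − p₀).
PS = (0.225 − 0.167) / (1 − 0.167) = 0.058 / 0.833 ≈ 0.0696

PS ≈ 0.070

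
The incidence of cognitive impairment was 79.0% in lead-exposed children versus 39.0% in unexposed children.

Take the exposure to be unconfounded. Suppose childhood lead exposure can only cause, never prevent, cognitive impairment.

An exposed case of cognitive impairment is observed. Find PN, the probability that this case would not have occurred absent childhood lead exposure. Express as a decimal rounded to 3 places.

p₁ = 0.79, p₀ = 0.39.
Under exogeneity and monotonicity, PN = (p₁ − p₀) / p₁.
PN = (0.79 − 0.39) / 0.79 = 0.4 / 0.79 ≈ 0.5063

PN ≈ 0.506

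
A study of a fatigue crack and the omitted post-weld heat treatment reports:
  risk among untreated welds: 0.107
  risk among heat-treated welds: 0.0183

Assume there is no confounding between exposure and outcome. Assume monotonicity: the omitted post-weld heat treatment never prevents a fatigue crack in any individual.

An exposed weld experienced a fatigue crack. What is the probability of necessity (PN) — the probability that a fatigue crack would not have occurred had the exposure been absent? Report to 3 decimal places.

Let p₁ = 0.107, p₀ = 0.0183.
Under exogeneity and monotonicity, PN = (p₁ − p₀) / p₁.
PN = (0.107 − 0.0183) / 0.107 = 0.0887 / 0.107 ≈ 0.8290

PN ≈ 0.829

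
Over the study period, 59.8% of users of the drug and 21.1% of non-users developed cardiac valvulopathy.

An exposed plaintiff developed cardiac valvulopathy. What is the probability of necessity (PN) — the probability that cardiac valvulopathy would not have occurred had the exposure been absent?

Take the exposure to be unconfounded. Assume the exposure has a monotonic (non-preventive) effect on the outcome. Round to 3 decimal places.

p₁ = 0.598, p₀ = 0.211.
Under exogeneity and monotonicity, PN = (p₁ − p₀) / p₁.
PN = (0.598 − 0.211) / 0.598 = 0.387 / 0.598 ≈ 0.6472

PN ≈ 0.647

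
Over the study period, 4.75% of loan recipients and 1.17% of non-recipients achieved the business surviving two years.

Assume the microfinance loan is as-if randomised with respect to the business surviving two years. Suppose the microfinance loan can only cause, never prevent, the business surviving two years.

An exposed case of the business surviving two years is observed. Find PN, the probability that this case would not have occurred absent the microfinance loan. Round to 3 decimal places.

PN ≈ 0.754

p₁ = 0.0475, p₀ = 0.0117.
Under exogeneity and monotonicity, PN = (p₁ − p₀) / p₁.
PN = (0.0475 − 0.0117) / 0.0475 = 0.0358 / 0.0475 ≈ 0.7537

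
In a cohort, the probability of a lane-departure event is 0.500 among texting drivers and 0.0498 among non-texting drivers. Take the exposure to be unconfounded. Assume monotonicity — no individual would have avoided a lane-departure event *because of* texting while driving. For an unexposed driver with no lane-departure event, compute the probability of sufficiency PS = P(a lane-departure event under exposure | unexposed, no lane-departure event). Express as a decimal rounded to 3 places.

Let p₁ = 0.5, p₀ = 0.0498.
Under exogeneity and monotonicity, PS = (p₁ − p₀) / (1 − p₀).
PS = (0.5 − 0.0498) / (1 − 0.0498) = 0.4502 / 0.9502 ≈ 0.4738

PS ≈ 0.474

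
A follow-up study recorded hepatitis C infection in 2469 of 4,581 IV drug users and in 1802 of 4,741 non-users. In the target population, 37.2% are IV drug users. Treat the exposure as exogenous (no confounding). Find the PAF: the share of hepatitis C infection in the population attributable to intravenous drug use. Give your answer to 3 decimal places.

p₁ = P(outcome | exposed) = 2469/4581 = 0.53897
p₀ = P(outcome | unexposed) = 1802/4741 = 0.38009
Overall risk P(Y=1) = π·p₁ + (1−π)·p₀ = 0.372×0.53897 + 0.628×0.38009 = 0.43919.
Under exogeneity, PAF = [P(Y=1) − p₀] / P(Y=1).
PAF = (0.43919 − 0.38009) / 0.43919 ≈ 0.1346

PAF ≈ 0.135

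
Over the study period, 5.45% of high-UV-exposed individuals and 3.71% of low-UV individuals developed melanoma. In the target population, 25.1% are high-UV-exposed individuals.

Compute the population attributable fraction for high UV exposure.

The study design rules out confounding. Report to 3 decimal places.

p₁ = 0.0545, p₀ = 0.0371.
Overall risk P(Y=1) = π·p₁ + (1−π)·p₀ = 0.251×0.0545 + 0.749×0.0371 = 0.041467.
Under exogeneity, PAF = [P(Y=1) − p₀] / P(Y=1).
PAF = (0.041467 − 0.0371) / 0.041467 ≈ 0.1053

PAF ≈ 0.105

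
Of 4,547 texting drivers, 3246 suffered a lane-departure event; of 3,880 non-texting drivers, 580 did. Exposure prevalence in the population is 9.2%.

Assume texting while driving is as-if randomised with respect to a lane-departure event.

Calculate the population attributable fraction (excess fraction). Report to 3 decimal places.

PAF ≈ 0.258

p₁ = P(outcome | exposed) = 3246/4547 = 0.71388
p₀ = P(outcome | unexposed) = 580/3880 = 0.14948
Overall risk P(Y=1) = π·p₁ + (1−π)·p₀ = 0.092×0.71388 + 0.908×0.14948 = 0.20141.
Under exogeneity, PAF = [P(Y=1) − p₀] / P(Y=1).
PAF = (0.20141 − 0.14948) / 0.20141 ≈ 0.2578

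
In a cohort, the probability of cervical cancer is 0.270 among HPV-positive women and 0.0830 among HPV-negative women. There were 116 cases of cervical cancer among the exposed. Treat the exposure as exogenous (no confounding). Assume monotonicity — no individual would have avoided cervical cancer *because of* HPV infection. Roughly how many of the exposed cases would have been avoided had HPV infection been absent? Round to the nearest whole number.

Let p₁ = 0.27, p₀ = 0.083.
PN = (p₁ − p₀)/p₁ = (0.27 − 0.083) / 0.27 ≈ 0.69259.
Attributable cases ≈ PN × (exposed cases) = 0.69259 × 116 ≈ 80.34.

about 80 cases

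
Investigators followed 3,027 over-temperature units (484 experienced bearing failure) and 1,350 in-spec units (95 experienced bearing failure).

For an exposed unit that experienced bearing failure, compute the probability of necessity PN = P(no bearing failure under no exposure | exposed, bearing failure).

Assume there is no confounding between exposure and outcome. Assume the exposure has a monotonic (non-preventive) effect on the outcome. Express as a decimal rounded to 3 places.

p₁ = P(outcome | exposed) = 484/3027 = 0.15989
p₀ = P(outcome | unexposed) = 95/1350 = 0.07037
Under exogeneity and monotonicity, PN = (p₁ − p₀) / p₁.
PN = (0.15989 − 0.07037) / 0.15989 = 0.089524 / 0.15989 ≈ 0.5599

PN ≈ 0.560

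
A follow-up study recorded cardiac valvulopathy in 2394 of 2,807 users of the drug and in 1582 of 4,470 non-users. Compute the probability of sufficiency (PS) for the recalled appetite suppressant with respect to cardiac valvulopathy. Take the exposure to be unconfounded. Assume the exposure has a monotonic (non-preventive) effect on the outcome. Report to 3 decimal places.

PS ≈ 0.772

p₁ = P(outcome | exposed) = 2394/2807 = 0.85287
p₀ = P(outcome | unexposed) = 1582/4470 = 0.35391
Under exogeneity and monotonicity, PS = (p₁ − p₀) / (1 − p₀).
PS = (0.85287 − 0.35391) / (1 − 0.35391) = 0.49895 / 0.64609 ≈ 0.7723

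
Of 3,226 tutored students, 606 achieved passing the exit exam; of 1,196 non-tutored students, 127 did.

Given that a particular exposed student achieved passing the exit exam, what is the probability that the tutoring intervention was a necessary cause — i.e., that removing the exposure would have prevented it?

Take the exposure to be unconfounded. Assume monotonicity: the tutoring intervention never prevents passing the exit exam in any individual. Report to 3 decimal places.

p₁ = P(outcome | exposed) = 606/3226 = 0.18785
p₀ = P(outcome | unexposed) = 127/1196 = 0.10619
Under exogeneity and monotonicity, PN = (p₁ − p₀) / p₁.
PN = (0.18785 − 0.10619) / 0.18785 = 0.081661 / 0.18785 ≈ 0.4347

PN ≈ 0.435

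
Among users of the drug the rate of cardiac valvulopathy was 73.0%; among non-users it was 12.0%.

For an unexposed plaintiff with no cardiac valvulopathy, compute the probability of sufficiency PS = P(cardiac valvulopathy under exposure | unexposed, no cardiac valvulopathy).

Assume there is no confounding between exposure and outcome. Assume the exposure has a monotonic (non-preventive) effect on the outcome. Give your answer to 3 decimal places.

p₁ = 0.73, p₀ = 0.12.
Under exogeneity and monotonicity, PS = (p₁ − p₀) / (1 − p₀).
PS = (0.73 − 0.12) / (1 − 0.12) = 0.61 / 0.88 ≈ 0.6932

PS ≈ 0.693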